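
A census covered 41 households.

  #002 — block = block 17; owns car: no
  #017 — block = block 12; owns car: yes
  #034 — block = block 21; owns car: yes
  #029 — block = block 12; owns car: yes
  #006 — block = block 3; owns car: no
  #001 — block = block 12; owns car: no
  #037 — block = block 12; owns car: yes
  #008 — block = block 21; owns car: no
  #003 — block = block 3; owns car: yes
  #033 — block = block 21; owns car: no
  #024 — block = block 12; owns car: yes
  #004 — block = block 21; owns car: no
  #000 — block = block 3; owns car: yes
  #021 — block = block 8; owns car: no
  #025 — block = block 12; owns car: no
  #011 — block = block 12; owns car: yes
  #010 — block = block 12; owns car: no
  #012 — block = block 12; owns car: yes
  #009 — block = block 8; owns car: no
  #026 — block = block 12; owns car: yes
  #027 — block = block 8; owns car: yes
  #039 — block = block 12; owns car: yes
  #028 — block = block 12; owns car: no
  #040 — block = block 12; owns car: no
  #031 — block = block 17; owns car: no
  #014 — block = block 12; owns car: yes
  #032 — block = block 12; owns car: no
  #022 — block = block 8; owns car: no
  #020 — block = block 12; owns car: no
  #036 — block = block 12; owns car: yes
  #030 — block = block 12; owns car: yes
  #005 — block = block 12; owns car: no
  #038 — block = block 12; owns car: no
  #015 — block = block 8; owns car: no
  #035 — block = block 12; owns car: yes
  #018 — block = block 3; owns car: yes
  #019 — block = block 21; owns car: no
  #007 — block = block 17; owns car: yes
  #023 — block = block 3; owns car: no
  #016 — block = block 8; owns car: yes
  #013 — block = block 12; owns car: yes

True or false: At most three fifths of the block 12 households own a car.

True

Truth condition: |A ∩ B| / |A| ≤ 3/5.
|A| = 22, |A ∩ B| = 13, |A ∖ B| = 9.
|A ∩ B|/|A| = 13/22, so the statement is true.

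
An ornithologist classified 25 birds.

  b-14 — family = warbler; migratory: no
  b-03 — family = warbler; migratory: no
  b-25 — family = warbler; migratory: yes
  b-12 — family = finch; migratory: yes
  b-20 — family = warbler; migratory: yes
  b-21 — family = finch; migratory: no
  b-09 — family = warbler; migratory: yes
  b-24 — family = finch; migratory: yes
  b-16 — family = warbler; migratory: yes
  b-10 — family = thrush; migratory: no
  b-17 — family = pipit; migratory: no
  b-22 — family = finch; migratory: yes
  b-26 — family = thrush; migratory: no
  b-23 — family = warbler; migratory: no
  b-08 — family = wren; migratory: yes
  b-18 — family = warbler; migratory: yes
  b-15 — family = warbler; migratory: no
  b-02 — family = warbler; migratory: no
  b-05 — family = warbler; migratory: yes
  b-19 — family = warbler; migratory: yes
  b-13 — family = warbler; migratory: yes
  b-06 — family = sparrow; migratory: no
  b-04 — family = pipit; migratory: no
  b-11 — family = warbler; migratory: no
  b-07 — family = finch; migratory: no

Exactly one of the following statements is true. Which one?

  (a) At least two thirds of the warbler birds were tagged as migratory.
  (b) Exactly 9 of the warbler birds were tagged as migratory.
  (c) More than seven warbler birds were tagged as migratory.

(c)

|A| = 14, |A ∩ B| = 8, |A ∖ B| = 6.
(a) requires |A ∩ B| / |A| ≥ 2/3: false.
(b) requires |A ∩ B| = 9: false.
(c) requires |A ∩ B| > 7: true.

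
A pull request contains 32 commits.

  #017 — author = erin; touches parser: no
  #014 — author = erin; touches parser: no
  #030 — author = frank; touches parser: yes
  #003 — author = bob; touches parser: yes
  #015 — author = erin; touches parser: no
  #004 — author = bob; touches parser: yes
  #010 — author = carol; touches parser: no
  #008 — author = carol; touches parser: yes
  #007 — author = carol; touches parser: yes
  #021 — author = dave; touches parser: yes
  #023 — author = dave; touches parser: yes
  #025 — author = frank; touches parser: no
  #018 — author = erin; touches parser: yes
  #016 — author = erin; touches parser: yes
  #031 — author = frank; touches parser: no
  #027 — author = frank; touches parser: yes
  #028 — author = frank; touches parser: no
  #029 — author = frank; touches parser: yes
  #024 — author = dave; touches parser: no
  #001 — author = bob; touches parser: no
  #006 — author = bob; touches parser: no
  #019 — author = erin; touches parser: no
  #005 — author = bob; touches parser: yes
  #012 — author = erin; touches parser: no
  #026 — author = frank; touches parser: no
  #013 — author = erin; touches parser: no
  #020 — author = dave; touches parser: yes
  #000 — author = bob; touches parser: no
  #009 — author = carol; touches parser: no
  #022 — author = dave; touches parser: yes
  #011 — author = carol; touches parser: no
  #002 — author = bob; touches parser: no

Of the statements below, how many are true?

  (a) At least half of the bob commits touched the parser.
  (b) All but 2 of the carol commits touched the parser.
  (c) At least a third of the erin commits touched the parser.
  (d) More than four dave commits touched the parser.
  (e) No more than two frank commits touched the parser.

(a) bob: |A| = 7, |A ∩ B| = 3; needs |A ∩ B| ≥ |A ∖ B| — false.
(b) carol: |A| = 5, |A ∩ B| = 2; needs |A ∖ B| = 2 — false.
(c) erin: |A| = 8, |A ∩ B| = 2; needs |A ∩ B| / |A| ≥ 1/3 — false.
(d) dave: |A| = 5, |A ∩ B| = 4; needs |A ∩ B| > 4 — false.
(e) frank: |A| = 7, |A ∩ B| = 3; needs |A ∩ B| ≤ 2 — false.

0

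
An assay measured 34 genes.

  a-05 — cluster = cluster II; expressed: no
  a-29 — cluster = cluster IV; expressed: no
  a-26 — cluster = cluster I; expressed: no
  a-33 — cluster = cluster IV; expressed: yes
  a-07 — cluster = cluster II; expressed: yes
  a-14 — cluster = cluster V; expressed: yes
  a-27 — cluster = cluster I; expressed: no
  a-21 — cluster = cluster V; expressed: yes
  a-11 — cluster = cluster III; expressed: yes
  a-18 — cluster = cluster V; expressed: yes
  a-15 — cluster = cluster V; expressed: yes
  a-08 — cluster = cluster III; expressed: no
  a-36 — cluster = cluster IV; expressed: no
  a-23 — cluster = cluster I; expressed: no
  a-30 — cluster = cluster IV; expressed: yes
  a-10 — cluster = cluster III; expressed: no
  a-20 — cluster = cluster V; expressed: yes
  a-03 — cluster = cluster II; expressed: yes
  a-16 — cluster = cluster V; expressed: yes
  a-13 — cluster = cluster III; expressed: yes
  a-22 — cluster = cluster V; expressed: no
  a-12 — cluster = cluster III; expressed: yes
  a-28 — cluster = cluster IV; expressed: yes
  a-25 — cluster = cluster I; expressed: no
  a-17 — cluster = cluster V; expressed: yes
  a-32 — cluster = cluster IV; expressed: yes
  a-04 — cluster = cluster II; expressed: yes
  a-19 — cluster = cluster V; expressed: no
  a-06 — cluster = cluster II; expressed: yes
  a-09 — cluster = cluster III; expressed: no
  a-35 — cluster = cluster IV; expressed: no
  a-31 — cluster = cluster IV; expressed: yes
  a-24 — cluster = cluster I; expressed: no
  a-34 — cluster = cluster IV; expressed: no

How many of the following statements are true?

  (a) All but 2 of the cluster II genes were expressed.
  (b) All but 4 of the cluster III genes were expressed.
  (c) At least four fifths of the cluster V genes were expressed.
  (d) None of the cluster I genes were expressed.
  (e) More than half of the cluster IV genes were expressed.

(a) cluster II: |A| = 5, |A ∩ B| = 4; needs |A ∖ B| = 2 — false.
(b) cluster III: |A| = 6, |A ∩ B| = 3; needs |A ∖ B| = 4 — false.
(c) cluster V: |A| = 9, |A ∩ B| = 7; needs |A ∩ B| / |A| ≥ 4/5 — false.
(d) cluster I: |A| = 5, |A ∩ B| = 0; needs A ∩ B = ∅ (|A ∩ B| = 0) — true.
(e) cluster IV: |A| = 9, |A ∩ B| = 5; needs |A ∩ B| > |A ∖ B| — true.

2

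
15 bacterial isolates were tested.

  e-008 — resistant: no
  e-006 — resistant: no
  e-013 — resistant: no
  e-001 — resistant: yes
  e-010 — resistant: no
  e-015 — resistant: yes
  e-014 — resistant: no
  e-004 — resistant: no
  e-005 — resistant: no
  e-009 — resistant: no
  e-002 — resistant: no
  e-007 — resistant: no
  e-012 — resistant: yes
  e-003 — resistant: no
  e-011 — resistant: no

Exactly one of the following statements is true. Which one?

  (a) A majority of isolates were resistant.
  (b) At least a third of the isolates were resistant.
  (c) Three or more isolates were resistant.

|A| = 15, |A ∩ B| = 3, |A ∖ B| = 12.
(a) requires |A ∩ B| > |A ∖ B|: false.
(b) requires |A ∩ B| / |A| ≥ 1/3: false.
(c) requires |A ∩ B| ≥ 3: true.

(c)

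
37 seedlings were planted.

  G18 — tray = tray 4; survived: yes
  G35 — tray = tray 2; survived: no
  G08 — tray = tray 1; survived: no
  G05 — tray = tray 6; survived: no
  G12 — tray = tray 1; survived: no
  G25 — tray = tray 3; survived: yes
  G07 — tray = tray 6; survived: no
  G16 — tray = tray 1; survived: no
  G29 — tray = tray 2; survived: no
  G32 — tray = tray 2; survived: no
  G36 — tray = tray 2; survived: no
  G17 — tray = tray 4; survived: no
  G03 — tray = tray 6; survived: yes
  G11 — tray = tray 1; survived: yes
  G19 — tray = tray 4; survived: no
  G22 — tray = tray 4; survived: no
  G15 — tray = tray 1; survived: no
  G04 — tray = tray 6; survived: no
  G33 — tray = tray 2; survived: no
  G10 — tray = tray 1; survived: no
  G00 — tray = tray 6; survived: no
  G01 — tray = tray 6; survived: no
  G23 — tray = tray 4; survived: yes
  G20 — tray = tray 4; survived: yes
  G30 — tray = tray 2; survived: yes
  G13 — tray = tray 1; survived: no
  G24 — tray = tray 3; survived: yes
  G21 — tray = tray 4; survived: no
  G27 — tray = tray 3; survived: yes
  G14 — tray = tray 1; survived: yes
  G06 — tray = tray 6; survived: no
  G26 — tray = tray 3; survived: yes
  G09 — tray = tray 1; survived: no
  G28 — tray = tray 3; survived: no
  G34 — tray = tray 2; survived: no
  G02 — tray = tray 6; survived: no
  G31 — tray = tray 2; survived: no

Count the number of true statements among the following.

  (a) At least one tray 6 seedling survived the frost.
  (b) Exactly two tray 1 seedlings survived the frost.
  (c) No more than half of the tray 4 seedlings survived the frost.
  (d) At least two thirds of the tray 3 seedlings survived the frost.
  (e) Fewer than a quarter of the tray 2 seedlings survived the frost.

5

(a) tray 6: |A| = 8, |A ∩ B| = 1; needs A ∩ B ≠ ∅ (|A ∩ B| ≥ 1) — true.
(b) tray 1: |A| = 9, |A ∩ B| = 2; needs |A ∩ B| = 2 — true.
(c) tray 4: |A| = 7, |A ∩ B| = 3; needs |A ∩ B| ≤ |A ∖ B| — true.
(d) tray 3: |A| = 5, |A ∩ B| = 4; needs |A ∩ B| / |A| ≥ 2/3 — true.
(e) tray 2: |A| = 8, |A ∩ B| = 1; needs |A ∩ B| / |A| < 1/4 — true.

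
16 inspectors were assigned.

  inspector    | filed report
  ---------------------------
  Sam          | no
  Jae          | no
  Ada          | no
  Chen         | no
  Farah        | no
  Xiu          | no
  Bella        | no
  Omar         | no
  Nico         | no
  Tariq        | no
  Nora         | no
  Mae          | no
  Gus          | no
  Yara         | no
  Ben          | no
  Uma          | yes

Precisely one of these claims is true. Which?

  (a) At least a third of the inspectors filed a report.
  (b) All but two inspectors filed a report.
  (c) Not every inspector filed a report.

(c)

|A| = 16, |A ∩ B| = 1, |A ∖ B| = 15.
(a) requires |A ∩ B| / |A| ≥ 1/3: false.
(b) requires |A ∖ B| = 2: false.
(c) requires A ⊄ B (|A ∖ B| ≥ 1): true.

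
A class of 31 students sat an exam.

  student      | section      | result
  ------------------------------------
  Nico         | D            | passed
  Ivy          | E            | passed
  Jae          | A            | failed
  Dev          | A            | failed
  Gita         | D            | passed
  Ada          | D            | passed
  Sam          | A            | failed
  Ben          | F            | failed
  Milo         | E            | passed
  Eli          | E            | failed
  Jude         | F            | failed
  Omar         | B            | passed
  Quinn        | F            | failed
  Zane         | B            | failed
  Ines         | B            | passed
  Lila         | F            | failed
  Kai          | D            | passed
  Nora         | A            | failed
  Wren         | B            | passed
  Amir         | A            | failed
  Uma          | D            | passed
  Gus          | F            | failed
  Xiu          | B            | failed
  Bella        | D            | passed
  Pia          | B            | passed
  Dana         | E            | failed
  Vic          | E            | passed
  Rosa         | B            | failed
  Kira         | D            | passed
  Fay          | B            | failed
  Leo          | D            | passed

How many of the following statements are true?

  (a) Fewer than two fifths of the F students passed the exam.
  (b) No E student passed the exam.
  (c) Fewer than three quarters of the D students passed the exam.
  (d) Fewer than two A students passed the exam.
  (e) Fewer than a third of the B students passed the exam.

2

(a) F: |A| = 5, |A ∩ B| = 0; needs |A ∩ B| / |A| < 2/5 — true.
(b) E: |A| = 5, |A ∩ B| = 3; needs A ∩ B = ∅ (|A ∩ B| = 0) — false.
(c) D: |A| = 8, |A ∩ B| = 8; needs |A ∩ B| / |A| < 3/4 — false.
(d) A: |A| = 5, |A ∩ B| = 0; needs |A ∩ B| < 2 — true.
(e) B: |A| = 8, |A ∩ B| = 4; needs |A ∩ B| / |A| < 1/3 — false.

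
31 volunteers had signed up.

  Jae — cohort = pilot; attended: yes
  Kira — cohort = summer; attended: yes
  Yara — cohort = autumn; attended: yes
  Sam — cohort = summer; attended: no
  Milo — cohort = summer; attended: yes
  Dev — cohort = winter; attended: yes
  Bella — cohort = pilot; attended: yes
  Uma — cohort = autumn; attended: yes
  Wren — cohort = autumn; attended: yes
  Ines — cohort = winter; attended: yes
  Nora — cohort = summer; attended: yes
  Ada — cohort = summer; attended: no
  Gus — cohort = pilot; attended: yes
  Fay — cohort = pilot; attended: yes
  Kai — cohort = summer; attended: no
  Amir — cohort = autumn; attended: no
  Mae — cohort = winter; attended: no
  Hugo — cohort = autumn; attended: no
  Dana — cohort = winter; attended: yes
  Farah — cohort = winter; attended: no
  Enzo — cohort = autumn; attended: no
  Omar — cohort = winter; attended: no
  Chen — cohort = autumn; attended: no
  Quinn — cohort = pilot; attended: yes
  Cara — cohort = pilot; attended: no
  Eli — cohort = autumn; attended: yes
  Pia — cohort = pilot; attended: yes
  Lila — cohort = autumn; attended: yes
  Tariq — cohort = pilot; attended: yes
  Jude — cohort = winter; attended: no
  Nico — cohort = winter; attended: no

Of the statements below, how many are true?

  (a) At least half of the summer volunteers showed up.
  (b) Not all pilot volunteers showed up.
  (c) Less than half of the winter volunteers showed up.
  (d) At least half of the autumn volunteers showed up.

4

(a) summer: |A| = 6, |A ∩ B| = 3; needs |A ∩ B| ≥ |A ∖ B| — true.
(b) pilot: |A| = 8, |A ∩ B| = 7; needs A ⊄ B (|A ∖ B| ≥ 1) — true.
(c) winter: |A| = 8, |A ∩ B| = 3; needs |A ∩ B| < |A ∖ B| — true.
(d) autumn: |A| = 9, |A ∩ B| = 5; needs |A ∩ B| ≥ |A ∖ B| — true.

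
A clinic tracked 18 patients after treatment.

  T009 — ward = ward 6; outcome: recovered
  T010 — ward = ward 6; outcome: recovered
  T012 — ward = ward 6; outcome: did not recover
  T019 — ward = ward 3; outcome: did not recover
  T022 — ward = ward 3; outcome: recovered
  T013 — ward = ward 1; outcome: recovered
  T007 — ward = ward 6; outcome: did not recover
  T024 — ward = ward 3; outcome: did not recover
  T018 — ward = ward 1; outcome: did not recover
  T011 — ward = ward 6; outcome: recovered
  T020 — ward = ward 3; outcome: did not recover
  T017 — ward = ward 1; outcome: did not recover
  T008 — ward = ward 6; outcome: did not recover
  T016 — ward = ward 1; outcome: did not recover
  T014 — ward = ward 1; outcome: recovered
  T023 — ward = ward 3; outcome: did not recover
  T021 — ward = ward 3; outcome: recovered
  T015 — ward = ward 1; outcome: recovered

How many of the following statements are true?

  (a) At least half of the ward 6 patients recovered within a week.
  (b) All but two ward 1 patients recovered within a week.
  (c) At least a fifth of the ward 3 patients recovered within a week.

2

(a) ward 6: |A| = 6, |A ∩ B| = 3; needs |A ∩ B| ≥ |A ∖ B| — true.
(b) ward 1: |A| = 6, |A ∩ B| = 3; needs |A ∖ B| = 2 — false.
(c) ward 3: |A| = 6, |A ∩ B| = 2; needs |A ∩ B| / |A| ≥ 1/5 — true.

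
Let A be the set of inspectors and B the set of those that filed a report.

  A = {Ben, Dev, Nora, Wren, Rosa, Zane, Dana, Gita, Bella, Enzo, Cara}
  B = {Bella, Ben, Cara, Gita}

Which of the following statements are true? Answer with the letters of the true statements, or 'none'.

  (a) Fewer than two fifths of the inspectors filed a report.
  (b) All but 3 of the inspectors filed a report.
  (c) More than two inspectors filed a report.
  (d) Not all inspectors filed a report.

(a), (c), (d)

|A| = 11, |A ∩ B| = 4, |A ∖ B| = 7.
(a) |A ∩ B| / |A| < 2/5: holds.
(b) |A ∖ B| = 3: fails.
(c) |A ∩ B| > 2: holds.
(d) A ⊄ B (|A ∖ B| ≥ 1): holds.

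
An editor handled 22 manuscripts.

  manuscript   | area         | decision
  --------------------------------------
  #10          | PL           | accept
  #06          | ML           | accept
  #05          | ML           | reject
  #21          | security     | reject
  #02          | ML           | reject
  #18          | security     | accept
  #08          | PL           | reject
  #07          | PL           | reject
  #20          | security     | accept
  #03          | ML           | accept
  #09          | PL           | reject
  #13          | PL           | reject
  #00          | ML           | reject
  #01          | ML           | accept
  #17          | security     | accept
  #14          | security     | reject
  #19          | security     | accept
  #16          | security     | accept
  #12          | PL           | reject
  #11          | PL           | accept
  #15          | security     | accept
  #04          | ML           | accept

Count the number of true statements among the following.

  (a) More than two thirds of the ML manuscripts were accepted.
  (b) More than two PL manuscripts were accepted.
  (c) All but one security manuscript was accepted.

0

(a) ML: |A| = 7, |A ∩ B| = 4; needs |A ∩ B| / |A| > 2/3 — false.
(b) PL: |A| = 7, |A ∩ B| = 2; needs |A ∩ B| > 2 — false.
(c) security: |A| = 8, |A ∩ B| = 6; needs |A ∖ B| = 1 — false.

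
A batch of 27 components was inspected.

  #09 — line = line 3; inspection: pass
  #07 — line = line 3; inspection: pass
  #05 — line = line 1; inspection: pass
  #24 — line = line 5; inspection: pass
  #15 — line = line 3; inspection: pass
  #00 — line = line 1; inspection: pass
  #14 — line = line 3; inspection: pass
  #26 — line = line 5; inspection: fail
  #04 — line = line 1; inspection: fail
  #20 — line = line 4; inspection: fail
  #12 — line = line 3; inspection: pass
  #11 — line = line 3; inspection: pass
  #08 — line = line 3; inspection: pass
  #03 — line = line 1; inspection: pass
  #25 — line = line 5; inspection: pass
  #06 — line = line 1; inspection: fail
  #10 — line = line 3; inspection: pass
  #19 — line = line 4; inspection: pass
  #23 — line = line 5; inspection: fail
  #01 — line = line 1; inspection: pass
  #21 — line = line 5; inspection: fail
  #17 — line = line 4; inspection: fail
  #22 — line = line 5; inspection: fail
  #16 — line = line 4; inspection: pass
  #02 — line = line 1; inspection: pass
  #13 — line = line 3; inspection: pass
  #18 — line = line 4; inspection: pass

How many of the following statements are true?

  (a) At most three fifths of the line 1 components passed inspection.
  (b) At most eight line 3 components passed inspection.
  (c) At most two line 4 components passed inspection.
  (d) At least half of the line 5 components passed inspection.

0

(a) line 1: |A| = 7, |A ∩ B| = 5; needs |A ∩ B| / |A| ≤ 3/5 — false.
(b) line 3: |A| = 9, |A ∩ B| = 9; needs |A ∩ B| ≤ 8 — false.
(c) line 4: |A| = 5, |A ∩ B| = 3; needs |A ∩ B| ≤ 2 — false.
(d) line 5: |A| = 6, |A ∩ B| = 2; needs |A ∩ B| ≥ |A ∖ B| — false.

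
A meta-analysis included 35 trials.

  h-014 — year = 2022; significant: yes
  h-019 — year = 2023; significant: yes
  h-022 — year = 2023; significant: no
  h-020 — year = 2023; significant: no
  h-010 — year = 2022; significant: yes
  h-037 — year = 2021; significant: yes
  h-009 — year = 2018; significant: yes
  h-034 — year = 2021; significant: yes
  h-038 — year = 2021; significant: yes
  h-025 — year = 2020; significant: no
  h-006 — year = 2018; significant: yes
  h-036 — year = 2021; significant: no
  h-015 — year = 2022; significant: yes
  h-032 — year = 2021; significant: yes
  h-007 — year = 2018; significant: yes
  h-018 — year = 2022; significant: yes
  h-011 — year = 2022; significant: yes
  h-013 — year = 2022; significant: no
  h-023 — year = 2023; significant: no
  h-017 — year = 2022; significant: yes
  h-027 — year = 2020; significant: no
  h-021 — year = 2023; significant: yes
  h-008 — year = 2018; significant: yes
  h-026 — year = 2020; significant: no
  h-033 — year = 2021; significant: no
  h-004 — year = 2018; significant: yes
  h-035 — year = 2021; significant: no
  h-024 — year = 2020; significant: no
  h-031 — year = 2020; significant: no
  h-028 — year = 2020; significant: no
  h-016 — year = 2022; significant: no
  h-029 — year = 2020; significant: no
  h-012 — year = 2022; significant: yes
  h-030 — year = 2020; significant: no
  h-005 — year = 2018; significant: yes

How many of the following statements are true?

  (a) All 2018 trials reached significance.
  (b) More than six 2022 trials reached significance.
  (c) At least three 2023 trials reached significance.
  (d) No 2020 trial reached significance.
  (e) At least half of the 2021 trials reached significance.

4

(a) 2018: |A| = 6, |A ∩ B| = 6; needs A ⊆ B, i.e. every element of A is in B (|A ∖ B| = 0) — true.
(b) 2022: |A| = 9, |A ∩ B| = 7; needs |A ∩ B| > 6 — true.
(c) 2023: |A| = 5, |A ∩ B| = 2; needs |A ∩ B| ≥ 3 — false.
(d) 2020: |A| = 8, |A ∩ B| = 0; needs A ∩ B = ∅ (|A ∩ B| = 0) — true.
(e) 2021: |A| = 7, |A ∩ B| = 4; needs |A ∩ B| ≥ |A ∖ B| — true.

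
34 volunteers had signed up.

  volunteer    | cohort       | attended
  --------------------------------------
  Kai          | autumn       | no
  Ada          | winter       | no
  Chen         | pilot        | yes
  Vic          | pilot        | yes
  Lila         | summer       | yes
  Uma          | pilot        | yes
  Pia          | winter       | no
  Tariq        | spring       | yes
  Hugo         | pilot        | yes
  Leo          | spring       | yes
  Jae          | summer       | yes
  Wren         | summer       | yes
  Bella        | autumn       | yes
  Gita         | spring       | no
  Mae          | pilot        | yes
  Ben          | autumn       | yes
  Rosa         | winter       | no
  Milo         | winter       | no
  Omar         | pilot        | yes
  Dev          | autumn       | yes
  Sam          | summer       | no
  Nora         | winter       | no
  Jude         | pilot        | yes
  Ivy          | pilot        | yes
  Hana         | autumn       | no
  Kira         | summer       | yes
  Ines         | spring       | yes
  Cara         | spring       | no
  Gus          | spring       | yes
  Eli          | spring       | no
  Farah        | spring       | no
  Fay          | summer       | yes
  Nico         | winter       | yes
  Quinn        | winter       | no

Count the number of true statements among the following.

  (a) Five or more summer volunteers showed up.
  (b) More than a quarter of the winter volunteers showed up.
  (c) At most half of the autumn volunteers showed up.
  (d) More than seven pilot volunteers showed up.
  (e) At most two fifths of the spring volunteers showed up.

(a) summer: |A| = 6, |A ∩ B| = 5; needs |A ∩ B| ≥ 5 — true.
(b) winter: |A| = 7, |A ∩ B| = 1; needs |A ∩ B| / |A| > 1/4 — false.
(c) autumn: |A| = 5, |A ∩ B| = 3; needs |A ∩ B| ≤ |A ∖ B| — false.
(d) pilot: |A| = 8, |A ∩ B| = 8; needs |A ∩ B| > 7 — true.
(e) spring: |A| = 8, |A ∩ B| = 4; needs |A ∩ B| / |A| ≤ 2/5 — false.

2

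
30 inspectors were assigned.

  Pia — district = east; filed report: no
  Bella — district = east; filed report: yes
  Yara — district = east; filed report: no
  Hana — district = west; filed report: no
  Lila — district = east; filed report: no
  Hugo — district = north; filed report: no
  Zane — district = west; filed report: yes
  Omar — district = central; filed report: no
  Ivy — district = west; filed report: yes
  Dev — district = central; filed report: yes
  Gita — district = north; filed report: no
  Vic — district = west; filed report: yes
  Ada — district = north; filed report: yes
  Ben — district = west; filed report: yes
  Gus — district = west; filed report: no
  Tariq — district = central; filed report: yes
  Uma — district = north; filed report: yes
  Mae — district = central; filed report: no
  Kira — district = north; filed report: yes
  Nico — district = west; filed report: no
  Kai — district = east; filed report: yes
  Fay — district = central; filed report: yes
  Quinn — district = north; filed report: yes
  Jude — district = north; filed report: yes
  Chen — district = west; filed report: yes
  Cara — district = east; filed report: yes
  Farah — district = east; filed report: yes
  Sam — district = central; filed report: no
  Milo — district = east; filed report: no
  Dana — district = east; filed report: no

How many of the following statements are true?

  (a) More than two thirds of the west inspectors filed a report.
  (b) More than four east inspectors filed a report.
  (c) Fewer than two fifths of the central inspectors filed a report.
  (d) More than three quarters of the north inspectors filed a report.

(a) west: |A| = 8, |A ∩ B| = 5; needs |A ∩ B| / |A| > 2/3 — false.
(b) east: |A| = 9, |A ∩ B| = 4; needs |A ∩ B| > 4 — false.
(c) central: |A| = 6, |A ∩ B| = 3; needs |A ∩ B| / |A| < 2/5 — false.
(d) north: |A| = 7, |A ∩ B| = 5; needs |A ∩ B| / |A| > 3/4 — false.

0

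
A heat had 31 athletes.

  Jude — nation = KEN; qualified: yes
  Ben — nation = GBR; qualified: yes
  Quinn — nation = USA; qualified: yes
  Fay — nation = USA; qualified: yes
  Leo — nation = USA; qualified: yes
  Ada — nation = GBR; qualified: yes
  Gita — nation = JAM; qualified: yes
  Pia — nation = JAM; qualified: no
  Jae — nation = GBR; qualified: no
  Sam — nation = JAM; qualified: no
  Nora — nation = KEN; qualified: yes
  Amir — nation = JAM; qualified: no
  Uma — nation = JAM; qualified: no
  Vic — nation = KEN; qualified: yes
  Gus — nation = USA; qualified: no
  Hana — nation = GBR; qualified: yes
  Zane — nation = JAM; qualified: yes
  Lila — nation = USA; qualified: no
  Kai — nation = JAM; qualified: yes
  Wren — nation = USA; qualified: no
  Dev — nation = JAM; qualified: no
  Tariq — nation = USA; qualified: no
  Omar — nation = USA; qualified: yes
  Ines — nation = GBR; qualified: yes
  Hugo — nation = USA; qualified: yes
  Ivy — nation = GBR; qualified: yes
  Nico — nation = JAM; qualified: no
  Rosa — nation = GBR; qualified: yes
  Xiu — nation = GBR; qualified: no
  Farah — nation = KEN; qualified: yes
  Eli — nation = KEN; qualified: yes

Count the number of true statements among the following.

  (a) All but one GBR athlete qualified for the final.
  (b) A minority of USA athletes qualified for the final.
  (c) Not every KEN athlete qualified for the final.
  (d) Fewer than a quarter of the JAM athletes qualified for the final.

(a) GBR: |A| = 8, |A ∩ B| = 6; needs |A ∖ B| = 1 — false.
(b) USA: |A| = 9, |A ∩ B| = 5; needs |A ∩ B| < |A ∖ B| — false.
(c) KEN: |A| = 5, |A ∩ B| = 5; needs A ⊄ B (|A ∖ B| ≥ 1) — false.
(d) JAM: |A| = 9, |A ∩ B| = 3; needs |A ∩ B| / |A| < 1/4 — false.

0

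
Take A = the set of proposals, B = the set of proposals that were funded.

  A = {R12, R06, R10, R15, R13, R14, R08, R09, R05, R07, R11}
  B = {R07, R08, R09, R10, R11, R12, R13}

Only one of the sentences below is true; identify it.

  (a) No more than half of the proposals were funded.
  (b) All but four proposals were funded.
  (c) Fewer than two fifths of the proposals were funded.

|A| = 11, |A ∩ B| = 7, |A ∖ B| = 4.
(a) requires |A ∩ B| ≤ |A ∖ B|: false.
(b) requires |A ∖ B| = 4: true.
(c) requires |A ∩ B| / |A| < 2/5: false.

(b)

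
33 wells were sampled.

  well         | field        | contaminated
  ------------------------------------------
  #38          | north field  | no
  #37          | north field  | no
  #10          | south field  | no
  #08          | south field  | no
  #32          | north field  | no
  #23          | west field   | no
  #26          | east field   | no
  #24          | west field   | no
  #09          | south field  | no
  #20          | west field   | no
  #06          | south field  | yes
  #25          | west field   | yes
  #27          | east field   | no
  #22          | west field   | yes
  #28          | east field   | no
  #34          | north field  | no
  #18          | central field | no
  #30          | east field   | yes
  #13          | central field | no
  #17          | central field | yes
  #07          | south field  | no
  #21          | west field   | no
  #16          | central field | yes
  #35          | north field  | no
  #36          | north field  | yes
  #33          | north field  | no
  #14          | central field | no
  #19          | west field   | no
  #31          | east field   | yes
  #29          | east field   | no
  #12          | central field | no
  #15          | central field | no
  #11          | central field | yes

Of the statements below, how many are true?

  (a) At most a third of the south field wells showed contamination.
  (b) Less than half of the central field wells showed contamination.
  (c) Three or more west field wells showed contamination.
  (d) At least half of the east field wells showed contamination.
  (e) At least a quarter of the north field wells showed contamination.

2

(a) south field: |A| = 5, |A ∩ B| = 1; needs |A ∩ B| / |A| ≤ 1/3 — true.
(b) central field: |A| = 8, |A ∩ B| = 3; needs |A ∩ B| < |A ∖ B| — true.
(c) west field: |A| = 7, |A ∩ B| = 2; needs |A ∩ B| ≥ 3 — false.
(d) east field: |A| = 6, |A ∩ B| = 2; needs |A ∩ B| ≥ |A ∖ B| — false.
(e) north field: |A| = 7, |A ∩ B| = 1; needs |A ∩ B| / |A| ≥ 1/4 — false.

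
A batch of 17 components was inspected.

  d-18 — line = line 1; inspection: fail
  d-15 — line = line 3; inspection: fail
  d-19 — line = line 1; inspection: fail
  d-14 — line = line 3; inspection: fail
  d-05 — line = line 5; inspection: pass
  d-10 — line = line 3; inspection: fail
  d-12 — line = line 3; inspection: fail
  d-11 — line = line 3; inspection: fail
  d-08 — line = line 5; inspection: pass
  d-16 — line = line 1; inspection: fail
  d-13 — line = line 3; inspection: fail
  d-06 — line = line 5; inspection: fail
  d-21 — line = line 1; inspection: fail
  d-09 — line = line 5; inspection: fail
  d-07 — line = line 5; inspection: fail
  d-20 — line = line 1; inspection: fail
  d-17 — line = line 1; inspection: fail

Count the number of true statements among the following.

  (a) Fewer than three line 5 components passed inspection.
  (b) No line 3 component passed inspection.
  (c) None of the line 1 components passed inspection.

3

(a) line 5: |A| = 5, |A ∩ B| = 2; needs |A ∩ B| < 3 — true.
(b) line 3: |A| = 6, |A ∩ B| = 0; needs A ∩ B = ∅ (|A ∩ B| = 0) — true.
(c) line 1: |A| = 6, |A ∩ B| = 0; needs A ∩ B = ∅ (|A ∩ B| = 0) — true.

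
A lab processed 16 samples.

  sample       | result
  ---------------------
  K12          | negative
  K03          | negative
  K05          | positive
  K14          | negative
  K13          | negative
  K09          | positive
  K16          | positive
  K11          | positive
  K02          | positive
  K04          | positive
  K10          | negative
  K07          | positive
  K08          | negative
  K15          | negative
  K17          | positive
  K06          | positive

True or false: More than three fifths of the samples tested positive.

False

The determiner here denotes the relation: |A ∩ B| / |A| > 3/5.
|A| = 16, |A ∩ B| = 9, |A ∖ B| = 7.
|A ∩ B|/|A| = 9/16, so the statement is false.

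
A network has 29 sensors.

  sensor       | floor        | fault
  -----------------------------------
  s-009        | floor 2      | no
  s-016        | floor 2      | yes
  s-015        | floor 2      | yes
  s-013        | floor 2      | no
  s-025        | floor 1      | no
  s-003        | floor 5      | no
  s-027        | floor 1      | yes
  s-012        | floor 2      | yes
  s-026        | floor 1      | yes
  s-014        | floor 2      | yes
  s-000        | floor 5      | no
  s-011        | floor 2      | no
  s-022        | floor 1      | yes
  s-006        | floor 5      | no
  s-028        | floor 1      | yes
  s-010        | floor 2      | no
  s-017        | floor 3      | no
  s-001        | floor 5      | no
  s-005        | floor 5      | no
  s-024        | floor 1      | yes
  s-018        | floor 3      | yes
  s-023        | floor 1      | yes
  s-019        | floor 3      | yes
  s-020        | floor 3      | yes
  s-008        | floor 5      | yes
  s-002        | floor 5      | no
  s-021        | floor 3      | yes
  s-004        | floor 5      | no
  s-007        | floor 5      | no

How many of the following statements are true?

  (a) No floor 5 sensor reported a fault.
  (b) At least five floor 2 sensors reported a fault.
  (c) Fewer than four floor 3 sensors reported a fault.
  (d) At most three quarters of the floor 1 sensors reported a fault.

(a) floor 5: |A| = 9, |A ∩ B| = 1; needs A ∩ B = ∅ (|A ∩ B| = 0) — false.
(b) floor 2: |A| = 8, |A ∩ B| = 4; needs |A ∩ B| ≥ 5 — false.
(c) floor 3: |A| = 5, |A ∩ B| = 4; needs |A ∩ B| < 4 — false.
(d) floor 1: |A| = 7, |A ∩ B| = 6; needs |A ∩ B| / |A| ≤ 3/4 — false.

0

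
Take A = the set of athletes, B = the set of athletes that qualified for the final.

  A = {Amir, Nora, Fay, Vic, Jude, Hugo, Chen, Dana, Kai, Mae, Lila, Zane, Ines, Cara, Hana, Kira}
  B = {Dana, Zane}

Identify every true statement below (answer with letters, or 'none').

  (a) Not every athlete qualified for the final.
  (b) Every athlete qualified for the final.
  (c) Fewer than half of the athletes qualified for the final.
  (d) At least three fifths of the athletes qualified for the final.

(a), (c)

|A| = 16, |A ∩ B| = 2, |A ∖ B| = 14.
(a) A ⊄ B (|A ∖ B| ≥ 1): holds.
(b) A ⊆ B, i.e. every element of A is in B (|A ∖ B| = 0): fails.
(c) |A ∩ B| < |A ∖ B|: holds.
(d) |A ∩ B| / |A| ≥ 3/5: fails.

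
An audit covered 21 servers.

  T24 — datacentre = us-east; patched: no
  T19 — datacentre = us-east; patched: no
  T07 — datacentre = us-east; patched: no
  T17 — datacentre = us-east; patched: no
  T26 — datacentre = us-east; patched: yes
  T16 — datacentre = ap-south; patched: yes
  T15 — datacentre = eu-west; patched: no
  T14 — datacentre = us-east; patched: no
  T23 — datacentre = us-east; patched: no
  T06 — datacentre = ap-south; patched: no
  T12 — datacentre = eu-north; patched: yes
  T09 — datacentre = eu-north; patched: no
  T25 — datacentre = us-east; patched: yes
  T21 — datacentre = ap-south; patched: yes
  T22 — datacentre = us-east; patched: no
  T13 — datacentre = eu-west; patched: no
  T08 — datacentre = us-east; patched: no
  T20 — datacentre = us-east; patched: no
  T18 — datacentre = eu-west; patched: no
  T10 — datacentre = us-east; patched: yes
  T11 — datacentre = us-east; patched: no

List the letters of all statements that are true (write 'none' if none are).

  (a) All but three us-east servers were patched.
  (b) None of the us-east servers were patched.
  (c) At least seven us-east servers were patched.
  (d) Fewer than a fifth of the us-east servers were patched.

none

|A| = 13, |A ∩ B| = 3, |A ∖ B| = 10.
(a) |A ∖ B| = 3: fails.
(b) A ∩ B = ∅ (|A ∩ B| = 0): fails.
(c) |A ∩ B| ≥ 7: fails.
(d) |A ∩ B| / |A| < 1/5: fails.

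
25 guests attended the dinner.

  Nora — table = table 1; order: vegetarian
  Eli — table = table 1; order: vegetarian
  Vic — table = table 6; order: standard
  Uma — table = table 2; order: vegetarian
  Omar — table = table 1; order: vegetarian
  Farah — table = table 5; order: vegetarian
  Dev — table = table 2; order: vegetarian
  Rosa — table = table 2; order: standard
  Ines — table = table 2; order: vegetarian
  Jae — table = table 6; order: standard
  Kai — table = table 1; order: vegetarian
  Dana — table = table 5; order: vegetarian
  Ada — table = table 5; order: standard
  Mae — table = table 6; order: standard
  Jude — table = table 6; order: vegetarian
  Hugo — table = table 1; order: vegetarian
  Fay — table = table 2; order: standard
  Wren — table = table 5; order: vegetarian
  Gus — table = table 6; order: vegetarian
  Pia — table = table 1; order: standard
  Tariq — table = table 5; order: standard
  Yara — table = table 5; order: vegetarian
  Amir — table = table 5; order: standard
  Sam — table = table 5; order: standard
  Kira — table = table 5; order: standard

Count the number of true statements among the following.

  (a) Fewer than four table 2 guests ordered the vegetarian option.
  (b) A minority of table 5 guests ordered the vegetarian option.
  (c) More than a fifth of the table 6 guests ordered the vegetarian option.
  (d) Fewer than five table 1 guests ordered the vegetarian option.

3

(a) table 2: |A| = 5, |A ∩ B| = 3; needs |A ∩ B| < 4 — true.
(b) table 5: |A| = 9, |A ∩ B| = 4; needs |A ∩ B| < |A ∖ B| — true.
(c) table 6: |A| = 5, |A ∩ B| = 2; needs |A ∩ B| / |A| > 1/5 — true.
(d) table 1: |A| = 6, |A ∩ B| = 5; needs |A ∩ B| < 5 — false.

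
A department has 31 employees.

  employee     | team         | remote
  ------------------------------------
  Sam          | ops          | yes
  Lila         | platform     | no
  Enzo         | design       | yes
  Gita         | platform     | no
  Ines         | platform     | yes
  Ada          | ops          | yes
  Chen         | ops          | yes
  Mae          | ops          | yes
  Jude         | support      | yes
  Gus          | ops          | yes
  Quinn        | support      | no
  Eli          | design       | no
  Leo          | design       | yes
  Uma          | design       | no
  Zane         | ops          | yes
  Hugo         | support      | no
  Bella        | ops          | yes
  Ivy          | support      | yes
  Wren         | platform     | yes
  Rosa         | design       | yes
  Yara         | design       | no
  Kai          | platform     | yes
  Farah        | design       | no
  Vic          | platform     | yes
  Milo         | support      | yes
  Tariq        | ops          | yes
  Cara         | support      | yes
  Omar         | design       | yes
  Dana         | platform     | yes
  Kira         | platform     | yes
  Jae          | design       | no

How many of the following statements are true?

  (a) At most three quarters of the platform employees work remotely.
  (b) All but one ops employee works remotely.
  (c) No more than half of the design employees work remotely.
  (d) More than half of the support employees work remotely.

3

(a) platform: |A| = 8, |A ∩ B| = 6; needs |A ∩ B| / |A| ≤ 3/4 — true.
(b) ops: |A| = 8, |A ∩ B| = 8; needs |A ∖ B| = 1 — false.
(c) design: |A| = 9, |A ∩ B| = 4; needs |A ∩ B| ≤ |A ∖ B| — true.
(d) support: |A| = 6, |A ∩ B| = 4; needs |A ∩ B| > |A ∖ B| — true.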